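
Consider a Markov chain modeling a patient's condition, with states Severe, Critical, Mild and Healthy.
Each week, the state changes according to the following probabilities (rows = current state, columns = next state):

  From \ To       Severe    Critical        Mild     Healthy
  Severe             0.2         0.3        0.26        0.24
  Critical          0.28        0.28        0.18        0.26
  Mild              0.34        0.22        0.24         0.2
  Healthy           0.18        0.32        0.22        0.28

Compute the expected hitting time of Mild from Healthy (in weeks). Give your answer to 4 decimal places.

4.6201

Let t(s) be the expected number of weeks to first reach Mild from state s, with t(Mild) = 0. Conditioning on the first week:
t(Severe) = 1 + 0.2·t(Severe) + 0.3·t(Critical) + 0.24·t(Healthy)
t(Critical) = 1 + 0.28·t(Severe) + 0.28·t(Critical) + 0.26·t(Healthy)
t(Healthy) = 1 + 0.18·t(Severe) + 0.32·t(Critical) + 0.28·t(Healthy)
Solving: t(Severe) = 4.4283, t(Critical) = 4.7794, t(Healthy) = 4.6201.
Expected weeks from Healthy to Mild: 4.6201.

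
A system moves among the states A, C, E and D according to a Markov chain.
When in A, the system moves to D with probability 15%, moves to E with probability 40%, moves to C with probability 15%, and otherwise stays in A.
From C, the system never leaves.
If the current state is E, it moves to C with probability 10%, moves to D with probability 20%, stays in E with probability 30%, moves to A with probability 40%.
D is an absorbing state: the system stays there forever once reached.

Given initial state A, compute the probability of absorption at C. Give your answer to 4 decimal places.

0.4394

Let h(s) be the probability of absorption at C starting from transient state s. Then h(C) = 1 and h(D) = 0. By first-step analysis:
h(A) = 0.3·h(A) + 0.15·1 + 0.4·h(E) + 0.15·0
h(E) = 0.4·h(A) + 0.1·1 + 0.3·h(E) + 0.2·0
Solving: h(A) = 0.4394, h(E) = 0.3939.
Starting from A, the probability is 0.4394.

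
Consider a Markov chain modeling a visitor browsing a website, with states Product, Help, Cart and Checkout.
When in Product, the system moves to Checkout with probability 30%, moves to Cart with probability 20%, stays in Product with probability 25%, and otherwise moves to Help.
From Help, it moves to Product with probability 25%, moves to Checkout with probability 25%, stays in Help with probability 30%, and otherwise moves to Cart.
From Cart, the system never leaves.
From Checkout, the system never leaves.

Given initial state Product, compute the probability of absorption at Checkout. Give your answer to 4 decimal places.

Let h(s) be the probability of absorption at Checkout starting from transient state s. Then h(Checkout) = 1 and h(Cart) = 0. By first-step analysis:
h(Product) = 0.25·h(Product) + 0.25·h(Help) + 0.2·0 + 0.3·1
h(Help) = 0.25·h(Product) + 0.3·h(Help) + 0.2·0 + 0.25·1
Solving: h(Product) = 0.5892, h(Help) = 0.5676.
Starting from Product, the probability is 0.5892.

0.5892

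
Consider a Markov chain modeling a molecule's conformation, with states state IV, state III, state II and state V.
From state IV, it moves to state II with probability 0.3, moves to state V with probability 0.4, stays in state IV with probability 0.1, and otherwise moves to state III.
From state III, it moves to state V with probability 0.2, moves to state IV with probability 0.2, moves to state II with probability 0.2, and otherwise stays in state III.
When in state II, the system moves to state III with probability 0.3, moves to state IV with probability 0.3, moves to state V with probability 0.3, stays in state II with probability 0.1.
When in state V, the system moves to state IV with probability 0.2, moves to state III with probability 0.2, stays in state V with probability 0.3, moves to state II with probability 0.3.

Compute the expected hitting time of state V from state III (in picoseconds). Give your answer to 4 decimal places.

3.8462

Let t(s) be the expected number of picoseconds to first reach state V from state s, with t(state V) = 0. Conditioning on the first picosecond:
t(state IV) = 1 + 0.1·t(state IV) + 0.2·t(state III) + 0.3·t(state II)
t(state III) = 1 + 0.2·t(state IV) + 0.4·t(state III) + 0.2·t(state II)
t(state II) = 1 + 0.3·t(state IV) + 0.3·t(state III) + 0.1·t(state II)
Solving: t(state IV) = 3.1090, t(state III) = 3.8462, t(state II) = 3.4295.
Expected picoseconds from state III to state V: 3.8462.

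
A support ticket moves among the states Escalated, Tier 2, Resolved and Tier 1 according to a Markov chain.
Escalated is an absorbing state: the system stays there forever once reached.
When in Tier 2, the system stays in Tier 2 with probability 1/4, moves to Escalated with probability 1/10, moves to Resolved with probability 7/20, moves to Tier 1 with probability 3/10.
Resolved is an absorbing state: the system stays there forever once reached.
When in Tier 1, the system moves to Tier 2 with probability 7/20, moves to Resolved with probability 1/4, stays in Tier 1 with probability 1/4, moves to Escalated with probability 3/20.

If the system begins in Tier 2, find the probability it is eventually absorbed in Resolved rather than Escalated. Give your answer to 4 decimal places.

Let h(s) be the probability of absorption at Resolved starting from transient state s. Then h(Resolved) = 1 and h(Escalated) = 0. By first-step analysis:
h(Tier 2) = 0.1·0 + 0.25·h(Tier 2) + 0.35·1 + 0.3·h(Tier 1)
h(Tier 1) = 0.15·0 + 0.35·h(Tier 2) + 0.25·1 + 0.25·h(Tier 1)
Solving: h(Tier 2) = 0.7377, h(Tier 1) = 0.6776.
Starting from Tier 2, the probability is 0.7377.

0.7377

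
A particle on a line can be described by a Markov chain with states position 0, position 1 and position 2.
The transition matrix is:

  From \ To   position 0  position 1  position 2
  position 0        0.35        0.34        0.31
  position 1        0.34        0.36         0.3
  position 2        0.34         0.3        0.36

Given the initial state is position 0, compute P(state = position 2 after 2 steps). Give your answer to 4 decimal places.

Sum over the intermediate state after 1 step:
P = P(position 0→position 0)·P(position 0→position 2) + P(position 0→position 1)·P(position 1→position 2) + P(position 0→position 2)·P(position 2→position 2)
  = 0.35×0.31 + 0.34×0.3 + 0.31×0.36
  = 0.1085 + 0.1020 + 0.1116 = 0.3221

0.3221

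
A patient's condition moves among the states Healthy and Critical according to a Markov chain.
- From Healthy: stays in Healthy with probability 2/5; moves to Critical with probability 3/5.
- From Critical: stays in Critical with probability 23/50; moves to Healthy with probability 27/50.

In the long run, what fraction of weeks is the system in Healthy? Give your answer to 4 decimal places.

Let the stationary distribution be π with π = πP and π_1 + π_2 = 1.
π_1 = 0.4·π_1 + 0.54·π_2
Solving with the normalization constraint gives π = (0.4737, 0.5263).
So the stationary probability of Healthy is 0.4737.

0.4737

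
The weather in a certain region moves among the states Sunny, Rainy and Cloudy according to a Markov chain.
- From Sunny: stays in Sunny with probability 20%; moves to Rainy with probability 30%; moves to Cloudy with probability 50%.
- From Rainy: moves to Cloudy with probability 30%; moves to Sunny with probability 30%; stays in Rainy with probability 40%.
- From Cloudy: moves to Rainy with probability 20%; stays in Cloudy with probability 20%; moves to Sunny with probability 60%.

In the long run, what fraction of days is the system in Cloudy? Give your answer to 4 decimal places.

Let the stationary distribution be π with π = πP and π_1 + π_2 + π_3 = 1.
π_1 = 0.2·π_1 + 0.3·π_2 + 0.6·π_3
π_2 = 0.3·π_1 + 0.4·π_2 + 0.2·π_3
Solving with the normalization constraint gives π = (0.3652, 0.2957, 0.3391).
So the stationary probability of Cloudy is 0.3391.

0.3391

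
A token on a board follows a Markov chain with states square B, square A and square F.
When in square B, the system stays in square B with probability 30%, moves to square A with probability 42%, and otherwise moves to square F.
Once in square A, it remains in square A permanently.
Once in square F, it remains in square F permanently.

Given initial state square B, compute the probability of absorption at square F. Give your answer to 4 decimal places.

0.4000

Let h(s) be the probability of absorption at square F starting from transient state s. Then h(square F) = 1 and h(square A) = 0. By first-step analysis:
h(square B) = 0.3·h(square B) + 0.42·0 + 0.28·1
Solving: h(square B) = 0.4000.
Starting from square B, the probability is 0.4000.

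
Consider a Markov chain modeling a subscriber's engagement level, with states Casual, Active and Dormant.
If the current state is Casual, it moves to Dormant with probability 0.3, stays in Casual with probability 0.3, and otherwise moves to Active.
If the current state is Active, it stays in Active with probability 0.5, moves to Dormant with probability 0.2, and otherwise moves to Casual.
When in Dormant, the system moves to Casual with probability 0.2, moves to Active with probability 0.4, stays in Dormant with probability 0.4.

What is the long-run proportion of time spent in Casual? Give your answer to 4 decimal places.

Let the stationary distribution be π with π = πP and π_1 + π_2 + π_3 = 1.
π_1 = 0.3·π_1 + 0.3·π_2 + 0.2·π_3
π_2 = 0.4·π_1 + 0.5·π_2 + 0.4·π_3
Solving with the normalization constraint gives π = (0.2716, 0.4444, 0.2840).
So the stationary probability of Casual is 0.2716.

0.2716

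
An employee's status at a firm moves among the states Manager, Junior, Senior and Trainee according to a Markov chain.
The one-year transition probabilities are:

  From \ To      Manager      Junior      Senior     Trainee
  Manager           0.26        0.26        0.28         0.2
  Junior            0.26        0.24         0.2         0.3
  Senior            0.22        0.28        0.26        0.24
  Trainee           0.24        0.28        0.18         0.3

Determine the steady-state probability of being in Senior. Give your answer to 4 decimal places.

0.2281

Let the stationary distribution be π with π = πP and π_1 + π_2 + π_3 + π_4 = 1.
π_1 = 0.26·π_1 + 0.26·π_2 + 0.22·π_3 + 0.24·π_4
π_2 = 0.26·π_1 + 0.24·π_2 + 0.28·π_3 + 0.28·π_4
π_3 = 0.28·π_1 + 0.2·π_2 + 0.26·π_3 + 0.18·π_4
Solving with the normalization constraint gives π = (0.2456, 0.2645, 0.2281, 0.2617).
So the stationary probability of Senior is 0.2281.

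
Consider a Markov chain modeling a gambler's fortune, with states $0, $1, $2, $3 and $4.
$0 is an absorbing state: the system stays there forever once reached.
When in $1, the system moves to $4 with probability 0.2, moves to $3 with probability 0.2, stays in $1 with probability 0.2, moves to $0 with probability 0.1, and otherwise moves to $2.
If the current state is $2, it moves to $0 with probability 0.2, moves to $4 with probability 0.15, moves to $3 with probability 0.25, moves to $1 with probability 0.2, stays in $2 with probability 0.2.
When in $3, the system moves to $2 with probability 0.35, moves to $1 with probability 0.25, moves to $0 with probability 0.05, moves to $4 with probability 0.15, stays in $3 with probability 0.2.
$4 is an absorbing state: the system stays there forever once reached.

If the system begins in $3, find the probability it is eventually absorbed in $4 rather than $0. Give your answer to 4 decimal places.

0.6047

Let h(s) be the probability of absorption at $4 starting from transient state s. Then h($4) = 1 and h($0) = 0. By first-step analysis:
h($1) = 0.1·0 + 0.2·h($1) + 0.3·h($2) + 0.2·h($3) + 0.2·1
h($2) = 0.2·0 + 0.2·h($1) + 0.2·h($2) + 0.25·h($3) + 0.15·1
h($3) = 0.05·0 + 0.25·h($1) + 0.35·h($2) + 0.2·h($3) + 0.15·1
Solving: h($1) = 0.5984, h($2) = 0.5261, h($3) = 0.6047.
Starting from $3, the probability is 0.6047.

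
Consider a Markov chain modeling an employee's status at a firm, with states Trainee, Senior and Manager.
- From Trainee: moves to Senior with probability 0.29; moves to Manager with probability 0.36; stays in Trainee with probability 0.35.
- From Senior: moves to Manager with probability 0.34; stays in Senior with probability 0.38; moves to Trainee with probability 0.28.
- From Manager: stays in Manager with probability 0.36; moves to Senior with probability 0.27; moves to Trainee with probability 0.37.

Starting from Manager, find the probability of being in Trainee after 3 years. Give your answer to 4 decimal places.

0.3356

Propagate the distribution vector 3 years from Manager.
After 0 years: (0.0000, 0.0000, 1.0000)
After 1 year: (0.3700, 0.2700, 0.3600)
After 2 years: (0.3383, 0.3071, 0.3546)
After 3 years: (0.3356, 0.3105, 0.3539)
P(in Trainee after 3 years) = 0.3356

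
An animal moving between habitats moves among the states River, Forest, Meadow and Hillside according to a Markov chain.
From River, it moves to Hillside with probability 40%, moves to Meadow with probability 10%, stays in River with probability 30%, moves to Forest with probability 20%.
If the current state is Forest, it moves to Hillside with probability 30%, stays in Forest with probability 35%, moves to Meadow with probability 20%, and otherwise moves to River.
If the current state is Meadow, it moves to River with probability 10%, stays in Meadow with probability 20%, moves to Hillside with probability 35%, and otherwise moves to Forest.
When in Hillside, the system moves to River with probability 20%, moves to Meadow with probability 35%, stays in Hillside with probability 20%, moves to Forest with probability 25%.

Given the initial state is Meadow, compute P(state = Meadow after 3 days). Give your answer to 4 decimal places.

0.2255

Propagate the distribution vector 3 days from Meadow.
After 0 days: (0.0000, 0.0000, 1.0000, 0.0000)
After 1 day: (0.1000, 0.3500, 0.2000, 0.3500)
After 2 days: (0.1725, 0.3000, 0.2425, 0.2850)
After 3 days: (0.1780, 0.2956, 0.2255, 0.3009)
P(in Meadow after 3 days) = 0.2255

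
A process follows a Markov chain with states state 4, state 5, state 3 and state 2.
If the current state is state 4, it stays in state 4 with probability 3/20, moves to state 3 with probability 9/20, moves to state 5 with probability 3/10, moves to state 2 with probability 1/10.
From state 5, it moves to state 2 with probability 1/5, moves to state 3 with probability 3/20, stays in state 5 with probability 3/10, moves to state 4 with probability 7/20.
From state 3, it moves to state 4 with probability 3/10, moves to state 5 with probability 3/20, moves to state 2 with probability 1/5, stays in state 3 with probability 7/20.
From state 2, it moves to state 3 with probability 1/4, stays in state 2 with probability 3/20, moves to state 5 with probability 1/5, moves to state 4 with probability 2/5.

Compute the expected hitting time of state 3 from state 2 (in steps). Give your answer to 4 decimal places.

3.4930

Let t(s) be the expected number of steps to first reach state 3 from state s, with t(state 3) = 0. Conditioning on the first step:
t(state 4) = 1 + 0.15·t(state 4) + 0.3·t(state 5) + 0.1·t(state 2)
t(state 5) = 1 + 0.35·t(state 4) + 0.3·t(state 5) + 0.2·t(state 2)
t(state 2) = 1 + 0.4·t(state 4) + 0.2·t(state 5) + 0.15·t(state 2)
Solving: t(state 4) = 2.9675, t(state 5) = 3.9104, t(state 2) = 3.4930.
Expected steps from state 2 to state 3: 3.4930.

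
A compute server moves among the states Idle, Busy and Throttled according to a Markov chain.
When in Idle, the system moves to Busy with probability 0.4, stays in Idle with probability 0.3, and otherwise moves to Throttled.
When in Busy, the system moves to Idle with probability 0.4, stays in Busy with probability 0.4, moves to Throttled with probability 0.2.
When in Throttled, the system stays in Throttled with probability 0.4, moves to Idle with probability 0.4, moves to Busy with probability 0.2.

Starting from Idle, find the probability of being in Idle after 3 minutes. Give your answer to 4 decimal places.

Propagate the distribution vector 3 minutes from Idle.
After 0 minutes: (1.0000, 0.0000, 0.0000)
After 1 minute: (0.3000, 0.4000, 0.3000)
After 2 minutes: (0.3700, 0.3400, 0.2900)
After 3 minutes: (0.3630, 0.3420, 0.2950)
P(in Idle after 3 minutes) = 0.3630

0.3630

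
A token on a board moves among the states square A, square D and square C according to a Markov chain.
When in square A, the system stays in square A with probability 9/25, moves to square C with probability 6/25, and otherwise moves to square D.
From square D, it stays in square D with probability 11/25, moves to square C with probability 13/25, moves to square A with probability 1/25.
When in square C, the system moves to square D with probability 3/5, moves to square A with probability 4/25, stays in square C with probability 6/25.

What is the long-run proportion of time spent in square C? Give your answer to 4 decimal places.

0.3788

Let the stationary distribution be π with π = πP and π_1 + π_2 + π_3 = 1.
π_1 = 0.36·π_1 + 0.04·π_2 + 0.16·π_3
π_2 = 0.4·π_1 + 0.44·π_2 + 0.6·π_3
Solving with the normalization constraint gives π = (0.1257, 0.4956, 0.3788).
So the stationary probability of square C is 0.3788.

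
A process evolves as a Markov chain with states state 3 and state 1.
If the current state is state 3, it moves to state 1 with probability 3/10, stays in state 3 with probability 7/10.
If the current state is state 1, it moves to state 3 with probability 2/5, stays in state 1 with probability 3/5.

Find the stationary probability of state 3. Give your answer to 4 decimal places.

Let the stationary distribution be π with π = πP and π_1 + π_2 = 1.
π_1 = 0.7·π_1 + 0.4·π_2
Solving with the normalization constraint gives π = (0.5714, 0.4286).
So the stationary probability of state 3 is 0.5714.

0.5714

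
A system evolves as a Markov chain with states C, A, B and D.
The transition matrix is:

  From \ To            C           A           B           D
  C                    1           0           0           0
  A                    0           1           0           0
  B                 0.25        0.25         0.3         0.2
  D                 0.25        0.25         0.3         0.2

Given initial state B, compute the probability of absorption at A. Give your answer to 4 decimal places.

Let h(s) be the probability of absorption at A starting from transient state s. Then h(A) = 1 and h(C) = 0. By first-step analysis:
h(B) = 0.25·0 + 0.25·1 + 0.3·h(B) + 0.2·h(D)
h(D) = 0.25·0 + 0.25·1 + 0.3·h(B) + 0.2·h(D)
Solving: h(B) = 0.5000, h(D) = 0.5000.
Starting from B, the probability is 0.5000.

0.5000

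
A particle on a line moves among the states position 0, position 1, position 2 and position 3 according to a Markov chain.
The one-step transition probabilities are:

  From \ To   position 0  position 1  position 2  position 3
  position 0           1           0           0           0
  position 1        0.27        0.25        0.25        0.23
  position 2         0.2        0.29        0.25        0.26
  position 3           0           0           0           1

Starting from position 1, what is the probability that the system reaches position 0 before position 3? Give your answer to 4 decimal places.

0.5153

Let h(s) be the probability of absorption at position 0 starting from transient state s. Then h(position 0) = 1 and h(position 3) = 0. By first-step analysis:
h(position 1) = 0.27·1 + 0.25·h(position 1) + 0.25·h(position 2) + 0.23·0
h(position 2) = 0.2·1 + 0.29·h(position 1) + 0.25·h(position 2) + 0.26·0
Solving: h(position 1) = 0.5153, h(position 2) = 0.4659.
Starting from position 1, the probability is 0.5153.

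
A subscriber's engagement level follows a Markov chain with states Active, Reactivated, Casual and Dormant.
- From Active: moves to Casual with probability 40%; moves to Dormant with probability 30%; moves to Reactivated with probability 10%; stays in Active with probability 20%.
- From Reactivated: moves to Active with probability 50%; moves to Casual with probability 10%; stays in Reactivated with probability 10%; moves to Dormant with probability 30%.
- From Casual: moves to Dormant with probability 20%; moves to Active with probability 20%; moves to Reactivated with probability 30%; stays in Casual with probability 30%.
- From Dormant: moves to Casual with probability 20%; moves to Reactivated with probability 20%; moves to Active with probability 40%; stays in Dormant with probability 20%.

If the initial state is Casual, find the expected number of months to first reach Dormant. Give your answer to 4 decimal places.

4.0514

Let t(s) be the expected number of months to first reach Dormant from state s, with t(Dormant) = 0. Conditioning on the first month:
t(Active) = 1 + 0.2·t(Active) + 0.1·t(Reactivated) + 0.4·t(Casual)
t(Reactivated) = 1 + 0.5·t(Active) + 0.1·t(Reactivated) + 0.1·t(Casual)
t(Casual) = 1 + 0.2·t(Active) + 0.3·t(Reactivated) + 0.3·t(Casual)
Solving: t(Active) = 3.7299, t(Reactivated) = 3.6334, t(Casual) = 4.0514.
Expected months from Casual to Dormant: 4.0514.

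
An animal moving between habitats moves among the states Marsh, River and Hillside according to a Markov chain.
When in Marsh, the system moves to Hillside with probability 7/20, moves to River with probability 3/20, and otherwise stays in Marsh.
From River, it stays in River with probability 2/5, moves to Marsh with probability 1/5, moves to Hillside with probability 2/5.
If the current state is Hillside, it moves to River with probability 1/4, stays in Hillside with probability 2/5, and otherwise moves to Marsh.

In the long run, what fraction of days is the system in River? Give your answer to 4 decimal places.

0.2509

Let the stationary distribution be π with π = πP and π_1 + π_2 + π_3 = 1.
π_1 = 0.5·π_1 + 0.2·π_2 + 0.35·π_3
π_2 = 0.15·π_1 + 0.4·π_2 + 0.25·π_3
Solving with the normalization constraint gives π = (0.3675, 0.2509, 0.3816).
So the stationary probability of River is 0.2509.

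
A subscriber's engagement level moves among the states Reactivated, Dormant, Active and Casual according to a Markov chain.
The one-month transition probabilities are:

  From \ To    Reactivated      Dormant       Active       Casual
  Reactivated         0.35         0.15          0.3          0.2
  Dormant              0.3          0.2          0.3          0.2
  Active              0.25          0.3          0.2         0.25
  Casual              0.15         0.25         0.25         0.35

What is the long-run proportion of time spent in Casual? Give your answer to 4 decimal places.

0.2507

Let the stationary distribution be π with π = πP and π_1 + π_2 + π_3 + π_4 = 1.
π_1 = 0.35·π_1 + 0.3·π_2 + 0.25·π_3 + 0.15·π_4
π_2 = 0.15·π_1 + 0.2·π_2 + 0.3·π_3 + 0.25·π_4
π_3 = 0.3·π_1 + 0.3·π_2 + 0.2·π_3 + 0.25·π_4
Solving with the normalization constraint gives π = (0.2625, 0.2255, 0.2613, 0.2507).
So the stationary probability of Casual is 0.2507.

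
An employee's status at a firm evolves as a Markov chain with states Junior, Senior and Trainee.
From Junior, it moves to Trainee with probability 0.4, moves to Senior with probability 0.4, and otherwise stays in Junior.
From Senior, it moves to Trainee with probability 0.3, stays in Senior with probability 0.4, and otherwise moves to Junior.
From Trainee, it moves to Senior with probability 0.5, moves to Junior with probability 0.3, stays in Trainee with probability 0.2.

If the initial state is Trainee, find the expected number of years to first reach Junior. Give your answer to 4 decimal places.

Let t(s) be the expected number of years to first reach Junior from state s, with t(Junior) = 0. Conditioning on the first year:
t(Senior) = 1 + 0.4·t(Senior) + 0.3·t(Trainee)
t(Trainee) = 1 + 0.5·t(Senior) + 0.2·t(Trainee)
Solving: t(Senior) = 3.3333, t(Trainee) = 3.3333.
Expected years from Trainee to Junior: 3.3333.

3.3333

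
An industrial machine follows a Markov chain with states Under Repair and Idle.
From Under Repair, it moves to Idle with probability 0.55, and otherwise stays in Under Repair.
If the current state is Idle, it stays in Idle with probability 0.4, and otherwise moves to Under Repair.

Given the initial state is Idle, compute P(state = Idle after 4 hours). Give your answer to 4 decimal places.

Propagate the distribution vector 4 hours from Idle.
After 0 hours: (0.0000, 1.0000)
After 1 hour: (0.6000, 0.4000)
After 2 hours: (0.5100, 0.4900)
After 3 hours: (0.5235, 0.4765)
After 4 hours: (0.5215, 0.4785)
P(in Idle after 4 hours) = 0.4785

0.4785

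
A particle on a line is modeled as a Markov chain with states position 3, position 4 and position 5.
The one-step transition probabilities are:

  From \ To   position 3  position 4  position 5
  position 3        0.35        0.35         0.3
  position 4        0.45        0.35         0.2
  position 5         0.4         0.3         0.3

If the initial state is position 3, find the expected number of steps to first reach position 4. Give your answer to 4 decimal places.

Let t(s) be the expected number of steps to first reach position 4 from state s, with t(position 4) = 0. Conditioning on the first step:
t(position 3) = 1 + 0.35·t(position 3) + 0.3·t(position 5)
t(position 5) = 1 + 0.4·t(position 3) + 0.3·t(position 5)
Solving: t(position 3) = 2.9851, t(position 5) = 3.1343.
Expected steps from position 3 to position 4: 2.9851.

2.9851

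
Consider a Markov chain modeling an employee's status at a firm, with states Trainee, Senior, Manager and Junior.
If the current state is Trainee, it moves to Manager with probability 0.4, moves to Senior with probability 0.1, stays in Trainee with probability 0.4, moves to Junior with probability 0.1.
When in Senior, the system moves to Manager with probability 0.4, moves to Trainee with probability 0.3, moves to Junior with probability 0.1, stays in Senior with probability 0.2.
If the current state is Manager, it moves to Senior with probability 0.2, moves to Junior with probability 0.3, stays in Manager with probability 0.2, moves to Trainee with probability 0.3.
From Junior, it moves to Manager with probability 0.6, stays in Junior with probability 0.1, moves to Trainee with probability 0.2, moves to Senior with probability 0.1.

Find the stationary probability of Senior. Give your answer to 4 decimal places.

0.1513

Let the stationary distribution be π with π = πP and π_1 + π_2 + π_3 + π_4 = 1.
π_1 = 0.4·π_1 + 0.3·π_2 + 0.3·π_3 + 0.2·π_4
π_2 = 0.1·π_1 + 0.2·π_2 + 0.2·π_3 + 0.1·π_4
π_3 = 0.4·π_1 + 0.4·π_2 + 0.2·π_3 + 0.6·π_4
Solving with the normalization constraint gives π = (0.3142, 0.1513, 0.3621, 0.1724).
So the stationary probability of Senior is 0.1513.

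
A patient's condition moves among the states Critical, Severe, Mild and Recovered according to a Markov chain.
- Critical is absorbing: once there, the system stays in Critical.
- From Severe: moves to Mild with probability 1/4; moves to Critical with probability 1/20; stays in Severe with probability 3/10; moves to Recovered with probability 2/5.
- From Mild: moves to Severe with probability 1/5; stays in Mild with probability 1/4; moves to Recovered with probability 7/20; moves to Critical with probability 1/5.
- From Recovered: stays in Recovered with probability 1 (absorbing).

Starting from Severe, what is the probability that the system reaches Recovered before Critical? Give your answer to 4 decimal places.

0.8158

Let h(s) be the probability of absorption at Recovered starting from transient state s. Then h(Recovered) = 1 and h(Critical) = 0. By first-step analysis:
h(Severe) = 0.05·0 + 0.3·h(Severe) + 0.25·h(Mild) + 0.4·1
h(Mild) = 0.2·0 + 0.2·h(Severe) + 0.25·h(Mild) + 0.35·1
Solving: h(Severe) = 0.8158, h(Mild) = 0.6842.
Starting from Severe, the probability is 0.8158.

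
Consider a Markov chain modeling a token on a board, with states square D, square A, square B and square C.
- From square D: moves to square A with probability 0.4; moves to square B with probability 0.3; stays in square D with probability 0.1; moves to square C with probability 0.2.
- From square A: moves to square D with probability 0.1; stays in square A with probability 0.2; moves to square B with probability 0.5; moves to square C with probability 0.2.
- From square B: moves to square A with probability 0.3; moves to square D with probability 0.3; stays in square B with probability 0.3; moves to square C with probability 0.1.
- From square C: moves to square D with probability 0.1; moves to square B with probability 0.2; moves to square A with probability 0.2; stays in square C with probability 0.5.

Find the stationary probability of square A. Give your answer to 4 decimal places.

Let the stationary distribution be π with π = πP and π_1 + π_2 + π_3 + π_4 = 1.
π_1 = 0.1·π_1 + 0.1·π_2 + 0.3·π_3 + 0.1·π_4
π_2 = 0.4·π_1 + 0.2·π_2 + 0.3·π_3 + 0.2·π_4
π_3 = 0.3·π_1 + 0.5·π_2 + 0.3·π_3 + 0.2·π_4
Solving with the normalization constraint gives π = (0.1659, 0.2661, 0.3294, 0.2387).
So the stationary probability of square A is 0.2661.

0.2661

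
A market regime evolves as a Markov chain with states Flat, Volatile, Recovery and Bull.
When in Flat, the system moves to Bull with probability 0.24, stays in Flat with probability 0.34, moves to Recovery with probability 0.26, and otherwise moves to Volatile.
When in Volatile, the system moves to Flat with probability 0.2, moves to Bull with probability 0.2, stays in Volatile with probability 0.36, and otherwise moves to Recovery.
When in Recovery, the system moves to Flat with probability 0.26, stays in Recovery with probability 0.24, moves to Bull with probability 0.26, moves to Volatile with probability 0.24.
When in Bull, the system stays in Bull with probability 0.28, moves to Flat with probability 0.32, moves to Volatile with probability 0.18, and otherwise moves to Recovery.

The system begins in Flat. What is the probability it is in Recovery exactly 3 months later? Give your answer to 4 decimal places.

Propagate the distribution vector 3 months from Flat.
After 0 months: (1.0000, 0.0000, 0.0000, 0.0000)
After 1 month: (0.3400, 0.1600, 0.2600, 0.2400)
After 2 months: (0.2920, 0.2176, 0.2420, 0.2484)
After 3 months: (0.2852, 0.2278, 0.2409, 0.2461)
P(in Recovery after 3 months) = 0.2409

0.2409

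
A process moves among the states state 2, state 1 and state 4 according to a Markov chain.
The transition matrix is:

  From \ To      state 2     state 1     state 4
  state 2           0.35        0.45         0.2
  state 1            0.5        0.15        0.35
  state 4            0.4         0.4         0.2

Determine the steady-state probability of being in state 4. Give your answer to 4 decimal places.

0.2505

Let the stationary distribution be π with π = πP and π_1 + π_2 + π_3 = 1.
π_1 = 0.35·π_1 + 0.5·π_2 + 0.4·π_3
π_2 = 0.45·π_1 + 0.15·π_2 + 0.4·π_3
Solving with the normalization constraint gives π = (0.4130, 0.3365, 0.2505).
So the stationary probability of state 4 is 0.2505.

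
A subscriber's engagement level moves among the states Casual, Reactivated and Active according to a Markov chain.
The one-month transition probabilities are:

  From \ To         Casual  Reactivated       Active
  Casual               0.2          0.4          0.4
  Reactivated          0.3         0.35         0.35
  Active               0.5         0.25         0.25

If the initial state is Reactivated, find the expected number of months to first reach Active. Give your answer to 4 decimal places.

Let t(s) be the expected number of months to first reach Active from state s, with t(Active) = 0. Conditioning on the first month:
t(Casual) = 1 + 0.2·t(Casual) + 0.4·t(Reactivated)
t(Reactivated) = 1 + 0.3·t(Casual) + 0.35·t(Reactivated)
Solving: t(Casual) = 2.6250, t(Reactivated) = 2.7500.
Expected months from Reactivated to Active: 2.7500.

2.7500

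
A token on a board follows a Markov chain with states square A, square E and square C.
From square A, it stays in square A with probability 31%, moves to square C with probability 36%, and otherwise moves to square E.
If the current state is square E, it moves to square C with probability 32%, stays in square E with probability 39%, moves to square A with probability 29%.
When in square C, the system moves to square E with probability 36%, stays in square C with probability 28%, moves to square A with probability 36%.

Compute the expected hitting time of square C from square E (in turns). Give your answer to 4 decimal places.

3.0135

Let t(s) be the expected number of turns to first reach square C from state s, with t(square C) = 0. Conditioning on the first turn:
t(square A) = 1 + 0.31·t(square A) + 0.33·t(square E)
t(square E) = 1 + 0.29·t(square A) + 0.39·t(square E)
Solving: t(square A) = 2.8905, t(square E) = 3.0135.
Expected turns from square E to square C: 3.0135.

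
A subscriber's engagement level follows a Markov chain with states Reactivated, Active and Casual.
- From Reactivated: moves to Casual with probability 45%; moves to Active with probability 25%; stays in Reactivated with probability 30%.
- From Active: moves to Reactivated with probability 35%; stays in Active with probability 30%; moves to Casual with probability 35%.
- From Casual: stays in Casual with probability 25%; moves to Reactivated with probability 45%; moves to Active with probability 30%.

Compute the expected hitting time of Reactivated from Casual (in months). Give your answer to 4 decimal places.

2.3810

Let t(s) be the expected number of months to first reach Reactivated from state s, with t(Reactivated) = 0. Conditioning on the first month:
t(Active) = 1 + 0.3·t(Active) + 0.35·t(Casual)
t(Casual) = 1 + 0.3·t(Active) + 0.25·t(Casual)
Solving: t(Active) = 2.6190, t(Casual) = 2.3810.
Expected months from Casual to Reactivated: 2.3810.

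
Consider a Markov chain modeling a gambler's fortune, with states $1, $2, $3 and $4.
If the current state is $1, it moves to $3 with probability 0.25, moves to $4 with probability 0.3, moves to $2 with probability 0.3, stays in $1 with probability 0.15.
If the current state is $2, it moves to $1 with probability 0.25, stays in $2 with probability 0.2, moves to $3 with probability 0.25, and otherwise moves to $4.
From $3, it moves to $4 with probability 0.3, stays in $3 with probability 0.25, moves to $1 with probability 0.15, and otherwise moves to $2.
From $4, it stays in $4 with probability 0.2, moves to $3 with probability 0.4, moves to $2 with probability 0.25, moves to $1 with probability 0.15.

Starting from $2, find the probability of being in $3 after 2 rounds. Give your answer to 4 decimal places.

0.2950

Propagate the distribution vector 2 rounds from $2.
After 0 rounds: (0.0000, 1.0000, 0.0000, 0.0000)
After 1 round: (0.2500, 0.2000, 0.2500, 0.3000)
After 2 rounds: (0.1700, 0.2650, 0.2950, 0.2700)
P(in $3 after 2 rounds) = 0.2950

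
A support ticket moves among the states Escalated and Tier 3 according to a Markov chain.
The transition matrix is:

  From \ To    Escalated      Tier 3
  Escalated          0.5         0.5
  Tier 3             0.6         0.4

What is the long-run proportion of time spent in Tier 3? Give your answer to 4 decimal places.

0.4545

Let the stationary distribution be π with π = πP and π_1 + π_2 = 1.
π_1 = 0.5·π_1 + 0.6·π_2
Solving with the normalization constraint gives π = (0.5455, 0.4545).
So the stationary probability of Tier 3 is 0.4545.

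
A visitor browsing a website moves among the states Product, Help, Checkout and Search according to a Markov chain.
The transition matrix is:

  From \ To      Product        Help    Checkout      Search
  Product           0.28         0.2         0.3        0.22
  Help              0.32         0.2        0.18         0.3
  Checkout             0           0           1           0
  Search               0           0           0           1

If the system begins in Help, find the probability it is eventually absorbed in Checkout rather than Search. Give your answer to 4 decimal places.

0.4406

Let h(s) be the probability of absorption at Checkout starting from transient state s. Then h(Checkout) = 1 and h(Search) = 0. By first-step analysis:
h(Product) = 0.28·h(Product) + 0.2·h(Help) + 0.3·1 + 0.22·0
h(Help) = 0.32·h(Product) + 0.2·h(Help) + 0.18·1 + 0.3·0
Solving: h(Product) = 0.5391, h(Help) = 0.4406.
Starting from Help, the probability is 0.4406.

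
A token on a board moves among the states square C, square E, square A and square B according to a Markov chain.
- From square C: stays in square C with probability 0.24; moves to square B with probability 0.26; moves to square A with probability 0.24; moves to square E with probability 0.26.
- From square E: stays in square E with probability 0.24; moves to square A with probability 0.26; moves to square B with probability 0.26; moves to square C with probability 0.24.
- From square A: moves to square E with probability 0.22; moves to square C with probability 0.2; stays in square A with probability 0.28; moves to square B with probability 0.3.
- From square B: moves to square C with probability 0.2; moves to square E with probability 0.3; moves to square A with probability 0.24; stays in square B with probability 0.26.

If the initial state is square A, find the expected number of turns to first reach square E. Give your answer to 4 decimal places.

3.9877

Let t(s) be the expected number of turns to first reach square E from state s, with t(square E) = 0. Conditioning on the first turn:
t(square C) = 1 + 0.24·t(square C) + 0.24·t(square A) + 0.26·t(square B)
t(square A) = 1 + 0.2·t(square C) + 0.28·t(square A) + 0.3·t(square B)
t(square B) = 1 + 0.2·t(square C) + 0.24·t(square A) + 0.26·t(square B)
Solving: t(square C) = 3.8344, t(square A) = 3.9877, t(square B) = 3.6810.
Expected turns from square A to square E: 3.9877.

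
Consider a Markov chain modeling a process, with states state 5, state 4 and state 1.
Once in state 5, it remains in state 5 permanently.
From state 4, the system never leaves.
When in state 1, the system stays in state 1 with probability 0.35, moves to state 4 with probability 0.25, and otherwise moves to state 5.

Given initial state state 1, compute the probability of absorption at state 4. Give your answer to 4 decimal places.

Let h(s) be the probability of absorption at state 4 starting from transient state s. Then h(state 4) = 1 and h(state 5) = 0. By first-step analysis:
h(state 1) = 0.4·0 + 0.25·1 + 0.35·h(state 1)
Solving: h(state 1) = 0.3846.
Starting from state 1, the probability is 0.3846.

0.3846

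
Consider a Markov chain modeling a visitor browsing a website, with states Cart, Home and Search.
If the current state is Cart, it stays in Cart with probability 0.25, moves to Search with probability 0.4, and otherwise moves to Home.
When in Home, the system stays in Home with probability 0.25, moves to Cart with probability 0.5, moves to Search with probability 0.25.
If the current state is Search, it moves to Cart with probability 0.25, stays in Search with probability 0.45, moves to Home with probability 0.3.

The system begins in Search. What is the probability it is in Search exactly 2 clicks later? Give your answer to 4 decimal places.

Sum over the intermediate state after 1 click:
P = P(Search→Cart)·P(Cart→Search) + P(Search→Home)·P(Home→Search) + P(Search→Search)·P(Search→Search)
  = 0.25×0.4 + 0.3×0.25 + 0.45×0.45
  = 0.1000 + 0.0750 + 0.2025 = 0.3775

0.3775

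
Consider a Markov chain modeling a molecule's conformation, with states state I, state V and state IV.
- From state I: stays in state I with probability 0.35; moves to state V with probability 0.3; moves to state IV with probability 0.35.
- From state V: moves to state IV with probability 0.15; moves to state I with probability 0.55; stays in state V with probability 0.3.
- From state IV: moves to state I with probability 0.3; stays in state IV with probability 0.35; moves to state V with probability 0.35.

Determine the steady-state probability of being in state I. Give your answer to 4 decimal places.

0.3985

Let the stationary distribution be π with π = πP and π_1 + π_2 + π_3 = 1.
π_1 = 0.35·π_1 + 0.55·π_2 + 0.3·π_3
π_2 = 0.3·π_1 + 0.3·π_2 + 0.35·π_3
Solving with the normalization constraint gives π = (0.3985, 0.3144, 0.2871).
So the stationary probability of state I is 0.3985.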